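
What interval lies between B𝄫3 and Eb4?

The letter names run B→E, a span of 3 letter steps, so the interval is some kind of fourth.
Bbb to Eb is 6 semitones. A perfect fourth is 5, so 6 makes it augmented.

augmented fourth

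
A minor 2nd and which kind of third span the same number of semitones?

doubly diminished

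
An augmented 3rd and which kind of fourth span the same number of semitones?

perfect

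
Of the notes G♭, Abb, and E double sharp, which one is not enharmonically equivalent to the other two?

Abb

In 12-tone equal temperament, enharmonic equivalents share a pitch class. Gb is pitch class 6; Abb is pitch class 7; E## is pitch class 6.
Gb and E## share pitch class 6, while Abb is pitch class 7.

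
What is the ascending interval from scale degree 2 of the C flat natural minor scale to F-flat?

Scale degree 2 of Cb natural minor is Db.
Db up to Fb: letters D→F make it a third; 3 semitones makes it minor.

minor third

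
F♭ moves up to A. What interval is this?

Counting letters F–G–A gives a third.
Fb→A = 5 semitones, 1 wider than the major third (4), so augmented.

augmented third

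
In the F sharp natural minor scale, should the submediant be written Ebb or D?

D

Each scale degree takes a distinct letter name. Degree 6 of a scale on F must use the letter D.
D and Ebb are enharmonically the same pitch, but only D uses the letter D, so it is the correct spelling here.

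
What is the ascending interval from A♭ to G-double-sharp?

doubly augmented seventh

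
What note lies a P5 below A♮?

A down a perfect fifth is D, so the target letter is D.
From A, a perfect fifth is 7 semitones down: D.

D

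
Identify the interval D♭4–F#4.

augmented third

The letter names run D→F, a span of 2 letter steps, so the interval is some kind of third.
Db to F# is 5 semitones. A major third is 4, so 5 makes it augmented.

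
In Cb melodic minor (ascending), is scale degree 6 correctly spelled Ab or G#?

Each scale degree takes a distinct letter name. Degree 6 of a scale on C must use the letter A.
Ab and G# are enharmonically the same pitch, but only Ab uses the letter A, so it is the correct spelling here.

Ab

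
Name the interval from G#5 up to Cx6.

augmented fourth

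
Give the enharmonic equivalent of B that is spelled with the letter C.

Plain C sits 1 semitone above B, so on the letter C the same pitch needs a flat: Cb.

Cb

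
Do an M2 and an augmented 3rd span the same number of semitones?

A major second spans 2 semitones; an augmented third spans 5.
The spans differ, so they are not enharmonic equivalents.

No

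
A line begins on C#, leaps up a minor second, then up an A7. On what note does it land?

C##

A minor second up from C# is D (letter D, 1 semitone up).
An augmented seventh up from D is C## (letter C, 12 semitones up).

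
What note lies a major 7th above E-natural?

E up a major seventh is D#, so the target letter is D.
From E, a major seventh is 11 semitones up: D#.

D#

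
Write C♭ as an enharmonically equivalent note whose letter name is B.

Cb is pitch class 11. The letter B alone is pitch class 11.
Pitch class 11 on B needs no accidental: B.

B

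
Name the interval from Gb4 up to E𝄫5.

minor sixth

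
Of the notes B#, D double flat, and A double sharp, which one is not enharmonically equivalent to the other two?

In 12-tone equal temperament, enharmonic equivalents share a pitch class. B# is pitch class 0; Dbb is pitch class 0; A## is pitch class 11.
B# and Dbb share pitch class 0, while A## is pitch class 11.

A##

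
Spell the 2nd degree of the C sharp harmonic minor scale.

D#

Degree 2 takes the letter 1 step above C, which is D.
In harmonic minor, degree 2 sits 2 semitones above the tonic. C# + 2 semitones is pitch class 3, spelled on D as D#.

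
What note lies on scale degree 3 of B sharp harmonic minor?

D#

Degree 3 takes the letter 2 steps above B, which is D.
In harmonic minor, degree 3 sits 3 semitones above the tonic. B# + 3 semitones is pitch class 3, spelled on D as D#.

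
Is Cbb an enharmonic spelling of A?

No

Cbb is pitch class 10; A is pitch class 9.
The pitch classes differ (10 vs. 9), so they are not enharmonic equivalents.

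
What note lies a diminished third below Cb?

A

C down a major third is Ab, so the target letter is A.
From Cb, a diminished third is 2 semitones down: A.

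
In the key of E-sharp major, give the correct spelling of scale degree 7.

D##

Degree 7 takes the letter 6 steps above E, which is D.
In major, degree 7 sits 11 semitones above the tonic. E# + 11 semitones is pitch class 4, spelled on D as D##.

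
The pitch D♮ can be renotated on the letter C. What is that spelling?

Plain C sits 2 semitones below D, so on the letter C the same pitch needs a double sharp: C##.

C##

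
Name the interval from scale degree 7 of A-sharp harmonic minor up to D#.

diminished fifth

Scale degree 7 of A# harmonic minor is G##.
G## up to D#: letters G→D make it a fifth; 6 semitones makes it diminished.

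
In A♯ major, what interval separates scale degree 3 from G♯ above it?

diminished fifth

Scale degree 3 of A# major is C##.
C## up to G#: letters C→G make it a fifth; 6 semitones makes it diminished.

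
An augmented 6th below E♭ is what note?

E down a major sixth is G, so the target letter is G.
From Eb, an augmented sixth is 10 semitones down: Gbb.

Gbb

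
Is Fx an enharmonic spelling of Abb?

F## = pitch class 7 and Abb = pitch class 7 — the same pitch class, so they are enharmonic equivalents.

Yes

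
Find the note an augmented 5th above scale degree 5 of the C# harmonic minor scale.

Scale degree 5 of C# harmonic minor is G#.
An augmented fifth (8 semitones) above G# lands on the letter D, giving D##.

D##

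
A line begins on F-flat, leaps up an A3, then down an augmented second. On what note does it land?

Gb

An augmented third up from Fb is A (letter A, 5 semitones up).
An augmented second down from A is Gb (letter G, 3 semitones down).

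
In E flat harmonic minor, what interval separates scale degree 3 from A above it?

Scale degree 3 of Eb harmonic minor is Gb.
Gb up to A: letters G→A make it a second; 3 semitones makes it augmented.

augmented second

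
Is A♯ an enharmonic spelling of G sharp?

No

A# is pitch class 10; G# is pitch class 8.
The pitch classes differ (10 vs. 8), so they are not enharmonic equivalents.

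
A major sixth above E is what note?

A sixth above E lands on the letter C.
A major sixth spans 9 semitones, so E moves to pitch class 1. On the letter C that is C#.

C#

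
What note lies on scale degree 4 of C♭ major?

Fb

Degree 4 takes the letter 3 steps above C, which is F.
In major, degree 4 sits 5 semitones above the tonic. Cb + 5 semitones is pitch class 4, spelled on F as Fb.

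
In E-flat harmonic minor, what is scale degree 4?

Ab

The Eb harmonic minor scale runs Eb F Gb Ab Bb Cb D.
Degree 4 is Ab.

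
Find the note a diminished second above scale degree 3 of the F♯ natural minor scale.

Scale degree 3 of F# natural minor is A.
A diminished second (0 semitones) above A lands on the letter B, giving Bbb.

Bbb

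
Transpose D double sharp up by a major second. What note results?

E##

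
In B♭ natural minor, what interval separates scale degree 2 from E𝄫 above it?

Scale degree 2 of Bb natural minor is C.
C up to Ebb: letters C→E make it a third; 2 semitones makes it diminished.

diminished third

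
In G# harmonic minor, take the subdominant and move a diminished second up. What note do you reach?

The subdominant of G# harmonic minor is C#.
A diminished second (0 semitones) above C# lands on the letter D, giving Db.

Db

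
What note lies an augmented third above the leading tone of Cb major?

D#

The leading tone of Cb major is Bb.
An augmented third (5 semitones) above Bb lands on the letter D, giving D#.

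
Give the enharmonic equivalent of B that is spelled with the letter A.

Plain A sits 2 semitones below B, so on the letter A the same pitch needs a double sharp: A##.

A##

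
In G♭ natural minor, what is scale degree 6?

Ebb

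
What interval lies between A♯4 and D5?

diminished fourth

The letter names run A→D, a span of 3 letter steps, so the interval is some kind of fourth.
A# to D is 4 semitones. A perfect fourth is 5, so 4 makes it diminished.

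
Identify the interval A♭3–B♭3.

Counting letters A–B gives a second.
Ab→Bb = 2 semitones, exactly the major second.

major second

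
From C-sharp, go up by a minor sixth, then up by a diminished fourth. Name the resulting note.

Db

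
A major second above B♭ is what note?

C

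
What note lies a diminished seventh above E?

A seventh above E lands on the letter D.
A diminished seventh spans 9 semitones, so E moves to pitch class 1. On the letter D that is Db.

Db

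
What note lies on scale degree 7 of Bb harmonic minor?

The Bb harmonic minor scale runs Bb C Db Eb F Gb A.
Degree 7 is A.

A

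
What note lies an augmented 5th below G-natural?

A fifth below G lands on the letter C.
An augmented fifth spans 8 semitones, so G moves to pitch class 11. On the letter C that is Cb.

Cb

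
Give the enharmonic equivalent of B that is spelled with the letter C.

Cb

B is pitch class 11. The letter C alone is pitch class 0.
To reach pitch class 11 from C requires an offset of -1 semitone, i.e. flat: Cb.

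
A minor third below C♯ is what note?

A third below C lands on the letter A.
A minor third spans 3 semitones, so C# moves to pitch class 10. On the letter A that is A#.

A#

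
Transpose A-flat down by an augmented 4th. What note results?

Ebb

A fourth below A lands on the letter E.
An augmented fourth spans 6 semitones, so Ab moves to pitch class 2. On the letter E that is Ebb.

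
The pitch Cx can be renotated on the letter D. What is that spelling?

C## is pitch class 2. The letter D alone is pitch class 2.
Pitch class 2 on D needs no accidental: D.

D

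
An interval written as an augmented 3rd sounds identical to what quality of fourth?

perfect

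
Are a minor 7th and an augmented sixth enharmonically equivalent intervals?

Yes

A minor seventh spans 10 semitones; an augmented sixth spans 10.
They are enharmonically equivalent.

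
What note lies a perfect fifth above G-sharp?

D#

G up a perfect fifth is D, so the target letter is D.
From G#, a perfect fifth is 7 semitones up: D#.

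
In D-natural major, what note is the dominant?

Degree 5 takes the letter 4 steps above D, which is A.
In major, degree 5 sits 7 semitones above the tonic. D + 7 semitones is pitch class 9, spelled on A as A.

A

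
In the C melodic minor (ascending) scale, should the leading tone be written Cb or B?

Each scale degree takes a distinct letter name. Degree 7 of a scale on C must use the letter B.
B and Cb are enharmonically the same pitch, but only B uses the letter B, so it is the correct spelling here.

B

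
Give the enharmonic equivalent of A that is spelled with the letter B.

Bbb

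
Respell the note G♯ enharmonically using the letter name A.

Ab

G# is pitch class 8. The letter A alone is pitch class 9.
To reach pitch class 8 from A requires an offset of -1 semitone, i.e. flat: Ab.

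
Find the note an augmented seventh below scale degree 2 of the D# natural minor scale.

Scale degree 2 of D# natural minor is E#.
An augmented seventh (12 semitones) below E# lands on the letter F, giving F.

F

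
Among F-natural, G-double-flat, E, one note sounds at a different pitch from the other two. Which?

E

In 12-tone equal temperament, enharmonic equivalents share a pitch class. F is pitch class 5; Gbb is pitch class 5; E is pitch class 4.
F and Gbb share pitch class 5, while E is pitch class 4.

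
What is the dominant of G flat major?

Db

The Gb major scale runs Gb Ab Bb Cb Db Eb F.
Degree 5 is Db.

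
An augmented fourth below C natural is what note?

Gb

C down a perfect fourth is G, so the target letter is G.
From C, an augmented fourth is 6 semitones down: Gb.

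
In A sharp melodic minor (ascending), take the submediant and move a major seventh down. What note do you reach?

The submediant of A# melodic minor (ascending) is F##.
A major seventh (11 semitones) below F## lands on the letter G, giving G#.

G#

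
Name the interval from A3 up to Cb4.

diminished third

Counting letters A–B–C gives a third.
A→Cb = 2 semitones, 2 narrower than the major third (4), so diminished.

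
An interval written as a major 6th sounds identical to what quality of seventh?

A major sixth spans 9 semitones.
A seventh spanning 9 semitones is diminished (the major seventh is 11).

diminished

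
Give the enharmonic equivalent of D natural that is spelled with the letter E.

Ebb

D is pitch class 2. The letter E alone is pitch class 4.
To reach pitch class 2 from E requires an offset of -2 semitones, i.e. double flat: Ebb.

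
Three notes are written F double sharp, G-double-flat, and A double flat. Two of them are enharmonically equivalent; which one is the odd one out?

Gbb

In 12-tone equal temperament, enharmonic equivalents share a pitch class. F## is pitch class 7; Gbb is pitch class 5; Abb is pitch class 7.
F## and Abb share pitch class 7, while Gbb is pitch class 5.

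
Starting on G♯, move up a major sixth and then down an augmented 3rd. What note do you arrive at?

C

A major sixth up from G# is E# (letter E, 9 semitones up).
An augmented third down from E# is C (letter C, 5 semitones down).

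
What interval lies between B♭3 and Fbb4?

doubly diminished fifth

Counting letters B–C–D–E–F gives a fifth.
Bb→Fbb = 5 semitones, 2 narrower than the perfect fifth (7), so doubly diminished.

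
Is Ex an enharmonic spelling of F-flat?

No

Two spellings are enharmonically equivalent only if they share a pitch class.
Here E## → 6, Fb → 4; 4 ≠ 6, so they are not.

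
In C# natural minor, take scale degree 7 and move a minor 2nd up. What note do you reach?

Scale degree 7 of C# natural minor is B.
A minor second (1 semitone) above B lands on the letter C, giving C.

C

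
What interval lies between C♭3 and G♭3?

perfect fifth

The letter names run C→G, a span of 4 letter steps, so the interval is some kind of fifth.
Cb to Gb is 7 semitones. A perfect fifth is 7, so 7 makes it perfect.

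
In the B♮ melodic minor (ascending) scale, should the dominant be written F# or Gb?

F#

Each scale degree takes a distinct letter name. Degree 5 of a scale on B must use the letter F.
F# and Gb are enharmonically the same pitch, but only F# uses the letter F, so it is the correct spelling here.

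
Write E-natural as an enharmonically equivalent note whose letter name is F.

Fb

E is pitch class 4. The letter F alone is pitch class 5.
To reach pitch class 4 from F requires an offset of -1 semitone, i.e. flat: Fb.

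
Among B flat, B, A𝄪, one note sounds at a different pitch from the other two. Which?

In 12-tone equal temperament, enharmonic equivalents share a pitch class. Bb is pitch class 10; B is pitch class 11; A## is pitch class 11.
B and A## share pitch class 11, while Bb is pitch class 10.

Bb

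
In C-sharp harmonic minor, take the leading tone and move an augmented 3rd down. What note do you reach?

The leading tone of C# harmonic minor is B#.
An augmented third (5 semitones) below B# lands on the letter G, giving G.

G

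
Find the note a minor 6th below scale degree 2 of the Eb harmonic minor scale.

Scale degree 2 of Eb harmonic minor is F.
A minor sixth (8 semitones) below F lands on the letter A, giving A.

A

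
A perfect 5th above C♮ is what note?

C up a perfect fifth is G, so the target letter is G.
From C, a perfect fifth is 7 semitones up: G.

G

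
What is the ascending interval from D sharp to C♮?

Counting letters D–E–F–G–A–B–C gives a seventh.
D#→C = 9 semitones, 2 narrower than the major seventh (11), so diminished.

diminished seventh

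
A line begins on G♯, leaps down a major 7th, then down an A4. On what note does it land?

A major seventh down from G# is A (letter A, 11 semitones down).
An augmented fourth down from A is Eb (letter E, 6 semitones down).

Eb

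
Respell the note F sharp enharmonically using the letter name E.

E##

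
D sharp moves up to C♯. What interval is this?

The letter names run D→C, a span of 6 letter steps, so the interval is some kind of seventh.
D# to C# is 10 semitones. A major seventh is 11, so 10 makes it minor.

minor seventh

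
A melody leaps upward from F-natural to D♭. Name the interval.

Counting letters F–G–A–B–C–D gives a sixth.
F→Db = 8 semitones, 1 narrower than the major sixth (9), so minor.

minor sixth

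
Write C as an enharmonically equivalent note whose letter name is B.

C is pitch class 0. The letter B alone is pitch class 11.
To reach pitch class 0 from B requires an offset of +1 semitone, i.e. sharp: B#.

B#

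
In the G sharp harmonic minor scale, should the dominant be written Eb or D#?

D#

Each scale degree takes a distinct letter name. Degree 5 of a scale on G must use the letter D.
D# and Eb are enharmonically the same pitch, but only D# uses the letter D, so it is the correct spelling here.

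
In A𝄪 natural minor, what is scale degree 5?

E##

The A## natural minor scale runs A## B## C## D## E## F## G##.
Degree 5 is E##.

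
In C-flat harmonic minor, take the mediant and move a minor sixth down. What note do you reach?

The mediant of Cb harmonic minor is Ebb.
A minor sixth (8 semitones) below Ebb lands on the letter G, giving Gb.

Gb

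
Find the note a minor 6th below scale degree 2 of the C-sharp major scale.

F##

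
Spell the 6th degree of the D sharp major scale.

B#

Degree 6 takes the letter 5 steps above D, which is B.
In major, degree 6 sits 9 semitones above the tonic. D# + 9 semitones is pitch class 0, spelled on B as B#.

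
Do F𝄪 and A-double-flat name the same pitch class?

F## is pitch class 7; Abb is pitch class 7.
All spellings map to pitch class 7, so they are enharmonically equivalent.

Yes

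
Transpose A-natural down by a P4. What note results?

A fourth below A lands on the letter E.
A perfect fourth spans 5 semitones, so A moves to pitch class 4. On the letter E that is E.

E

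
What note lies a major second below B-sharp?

A second below B lands on the letter A.
A major second spans 2 semitones, so B# moves to pitch class 10. On the letter A that is A#.

A#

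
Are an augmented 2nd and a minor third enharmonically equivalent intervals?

An augmented second spans 3 semitones; a minor third spans 3.
They are enharmonically equivalent.

Yes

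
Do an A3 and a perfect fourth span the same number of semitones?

Yes

An augmented third spans 5 semitones; a perfect fourth spans 5.
They are enharmonically equivalent.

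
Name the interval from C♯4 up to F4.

diminished fourth

Counting letters C–D–E–F gives a fourth.
C#→F = 4 semitones, 1 narrower than the perfect fourth (5), so diminished.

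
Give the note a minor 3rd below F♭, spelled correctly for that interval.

F down a major third is Db, so the target letter is D.
From Fb, a minor third is 3 semitones down: Db.

Db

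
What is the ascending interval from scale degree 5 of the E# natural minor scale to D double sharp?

major third

Scale degree 5 of E# natural minor is B#.
B# up to D##: letters B→D make it a third; 4 semitones makes it major.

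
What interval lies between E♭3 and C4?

major sixth

The letter names run E→C, a span of 5 letter steps, so the interval is some kind of sixth.
Eb to C is 9 semitones. A major sixth is 9, so 9 makes it major.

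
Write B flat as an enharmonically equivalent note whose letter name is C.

Cbb

Bb is pitch class 10. The letter C alone is pitch class 0.
To reach pitch class 10 from C requires an offset of -2 semitones, i.e. double flat: Cbb.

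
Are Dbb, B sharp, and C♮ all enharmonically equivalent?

Dbb is pitch class 0; B# is pitch class 0; C is pitch class 0.
All spellings map to pitch class 0, so they are enharmonically equivalent.

Yes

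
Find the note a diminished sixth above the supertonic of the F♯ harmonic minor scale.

The supertonic of F# harmonic minor is G#.
A diminished sixth (7 semitones) above G# lands on the letter E, giving Eb.

Eb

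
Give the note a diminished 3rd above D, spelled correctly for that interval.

Fb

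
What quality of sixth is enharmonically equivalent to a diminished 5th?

doubly diminished

A diminished fifth spans 6 semitones.
A sixth spanning 6 semitones is doubly diminished (the major sixth is 9).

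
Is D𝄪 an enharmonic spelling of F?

Two spellings are enharmonically equivalent only if they share a pitch class.
Here D## → 4, F → 5; 4 ≠ 5, so they are not.

No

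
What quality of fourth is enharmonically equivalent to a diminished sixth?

doubly augmented

A diminished sixth spans 7 semitones.
A fourth spanning 7 semitones is doubly augmented (the perfect fourth is 5).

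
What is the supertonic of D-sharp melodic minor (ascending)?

E#

The D# melodic minor (ascending) scale runs D# E# F# G# A# B# C##.
Degree 2 is E#.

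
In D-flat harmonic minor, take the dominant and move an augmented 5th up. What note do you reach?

E

The dominant of Db harmonic minor is Ab.
An augmented fifth (8 semitones) above Ab lands on the letter E, giving E.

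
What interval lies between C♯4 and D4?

minor second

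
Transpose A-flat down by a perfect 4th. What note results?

A down a perfect fourth is E, so the target letter is E.
From Ab, a perfect fourth is 5 semitones down: Eb.

Eb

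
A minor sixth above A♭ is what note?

Fb

A up a major sixth is F#, so the target letter is F.
From Ab, a minor sixth is 8 semitones up: Fb.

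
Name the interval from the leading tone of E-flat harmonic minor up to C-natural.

minor seventh

The leading tone of Eb harmonic minor is D.
D up to C: letters D→C make it a seventh; 10 semitones makes it minor.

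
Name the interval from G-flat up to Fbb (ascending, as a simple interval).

Counting letters G–A–B–C–D–E–F gives a seventh.
Gb→Fbb = 9 semitones, 2 narrower than the major seventh (11), so diminished.

diminished seventh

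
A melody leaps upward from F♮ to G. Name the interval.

major second

Counting letters F–G gives a second.
F→G = 2 semitones, exactly the major second.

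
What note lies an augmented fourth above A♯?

D##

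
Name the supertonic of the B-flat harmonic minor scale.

The Bb harmonic minor scale runs Bb C Db Eb F Gb A.
Degree 2 is C.

C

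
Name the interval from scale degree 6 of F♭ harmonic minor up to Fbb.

minor third

Scale degree 6 of Fb harmonic minor is Dbb.
Dbb up to Fbb: letters D→F make it a third; 3 semitones makes it minor.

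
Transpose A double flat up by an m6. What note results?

Fbb

A sixth above A lands on the letter F.
A minor sixth spans 8 semitones, so Abb moves to pitch class 3. On the letter F that is Fbb.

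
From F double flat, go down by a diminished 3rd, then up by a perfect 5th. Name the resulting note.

A diminished third down from Fbb is Db (letter D, 2 semitones down).
A perfect fifth up from Db is Ab (letter A, 7 semitones up).

Ab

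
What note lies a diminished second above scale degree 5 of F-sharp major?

Scale degree 5 of F# major is C#.
A diminished second (0 semitones) above C# lands on the letter D, giving Db.

Db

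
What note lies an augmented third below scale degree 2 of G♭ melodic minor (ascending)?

Fbb

Scale degree 2 of Gb melodic minor (ascending) is Ab.
An augmented third (5 semitones) below Ab lands on the letter F, giving Fbb.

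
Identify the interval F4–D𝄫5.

diminished sixth

The letter names run F→D, a span of 5 letter steps, so the interval is some kind of sixth.
F to Dbb is 7 semitones. A major sixth is 9, so 7 makes it diminished.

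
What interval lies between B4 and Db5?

diminished third

The letter names run B→D, a span of 2 letter steps, so the interval is some kind of third.
B to Db is 2 semitones. A major third is 4, so 2 makes it diminished.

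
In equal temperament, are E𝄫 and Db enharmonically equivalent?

Two spellings are enharmonically equivalent only if they share a pitch class.
Here Ebb → 2, Db → 1; 1 ≠ 2, so they are not.

No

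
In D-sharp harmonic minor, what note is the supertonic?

Degree 2 takes the letter 1 step above D, which is E.
In harmonic minor, degree 2 sits 2 semitones above the tonic. D# + 2 semitones is pitch class 5, spelled on E as E#.

E#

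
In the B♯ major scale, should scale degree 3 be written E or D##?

D##

Each scale degree takes a distinct letter name. Degree 3 of a scale on B must use the letter D.
D## and E are enharmonically the same pitch, but only D## uses the letter D, so it is the correct spelling here.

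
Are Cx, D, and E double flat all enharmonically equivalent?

Yes

C## = pitch class 2 and D = pitch class 2 and Ebb = pitch class 2 — the same pitch class, so they are enharmonic equivalents.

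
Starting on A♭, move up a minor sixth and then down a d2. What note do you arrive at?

E

A minor sixth up from Ab is Fb (letter F, 8 semitones up).
A diminished second down from Fb is E (letter E, 0 semitones down).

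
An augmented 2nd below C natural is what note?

Bbb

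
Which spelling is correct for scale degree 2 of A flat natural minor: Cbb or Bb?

Each scale degree takes a distinct letter name. Degree 2 of a scale on A must use the letter B.
Bb and Cbb are enharmonically the same pitch, but only Bb uses the letter B, so it is the correct spelling here.

Bb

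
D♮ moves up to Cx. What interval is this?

augmented seventh

The letter names run D→C, a span of 6 letter steps, so the interval is some kind of seventh.
D to C## is 12 semitones. A major seventh is 11, so 12 makes it augmented.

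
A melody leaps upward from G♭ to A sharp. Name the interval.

Counting letters G–A gives a second.
Gb→A# = 4 semitones, 2 wider than the major second (2), so doubly augmented.

doubly augmented second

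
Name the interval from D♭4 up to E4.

The letter names run D→E, a span of 1 letter step, so the interval is some kind of second.
Db to E is 3 semitones. A major second is 2, so 3 makes it augmented.

augmented second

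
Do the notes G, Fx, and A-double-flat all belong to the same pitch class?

G is pitch class 7; F## is pitch class 7; Abb is pitch class 7.
All spellings map to pitch class 7, so they are enharmonically equivalent.

Yes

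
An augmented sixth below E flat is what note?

A sixth below E lands on the letter G.
An augmented sixth spans 10 semitones, so Eb moves to pitch class 5. On the letter G that is Gbb.

Gbb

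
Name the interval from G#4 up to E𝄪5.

The letter names run G→E, a span of 5 letter steps, so the interval is some kind of sixth.
G# to E## is 10 semitones. A major sixth is 9, so 10 makes it augmented.

augmented sixth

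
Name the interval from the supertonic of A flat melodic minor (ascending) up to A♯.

augmented seventh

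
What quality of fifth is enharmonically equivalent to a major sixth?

doubly augmented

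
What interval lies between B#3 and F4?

doubly diminished fifth

The letter names run B→F, a span of 4 letter steps, so the interval is some kind of fifth.
B# to F is 5 semitones. A perfect fifth is 7, so 5 makes it doubly diminished.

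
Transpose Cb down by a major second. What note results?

Bbb

C down a major second is Bb, so the target letter is B.
From Cb, a major second is 2 semitones down: Bbb.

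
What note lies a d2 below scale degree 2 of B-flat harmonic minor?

Scale degree 2 of Bb harmonic minor is C.
A diminished second (0 semitones) below C lands on the letter B, giving B#.

B#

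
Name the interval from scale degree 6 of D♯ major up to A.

diminished seventh

Scale degree 6 of D# major is B#.
B# up to A: letters B→A make it a seventh; 9 semitones makes it diminished.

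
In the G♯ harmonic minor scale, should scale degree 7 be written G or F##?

Each scale degree takes a distinct letter name. Degree 7 of a scale on G must use the letter F.
F## and G are enharmonically the same pitch, but only F## uses the letter F, so it is the correct spelling here.

F##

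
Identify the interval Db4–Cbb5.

Counting letters D–E–F–G–A–B–C gives a seventh.
Db→Cbb = 9 semitones, 2 narrower than the major seventh (11), so diminished.

diminished seventh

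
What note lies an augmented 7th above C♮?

C up a major seventh is B, so the target letter is B.
From C, an augmented seventh is 12 semitones up: B#.

B#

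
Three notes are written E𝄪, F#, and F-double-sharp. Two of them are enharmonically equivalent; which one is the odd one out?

F##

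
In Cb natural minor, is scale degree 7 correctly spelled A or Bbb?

Bbb

Each scale degree takes a distinct letter name. Degree 7 of a scale on C must use the letter B.
Bbb and A are enharmonically the same pitch, but only Bbb uses the letter B, so it is the correct spelling here.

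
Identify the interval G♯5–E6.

The letter names run G→E, a span of 5 letter steps, so the interval is some kind of sixth.
G# to E is 8 semitones. A major sixth is 9, so 8 makes it minor.

minor sixth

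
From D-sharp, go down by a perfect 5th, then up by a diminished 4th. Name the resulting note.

A perfect fifth down from D# is G# (letter G, 7 semitones down).
A diminished fourth up from G# is C (letter C, 4 semitones up).

C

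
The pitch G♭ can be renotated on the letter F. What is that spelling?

F#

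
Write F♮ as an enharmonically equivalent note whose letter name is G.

Gbb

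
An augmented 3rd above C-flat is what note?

E

A third above C lands on the letter E.
An augmented third spans 5 semitones, so Cb moves to pitch class 4. On the letter E that is E.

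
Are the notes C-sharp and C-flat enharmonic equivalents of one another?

No

Two spellings are enharmonically equivalent only if they share a pitch class.
Here C# → 1, Cb → 11; 1 ≠ 11, so they are not.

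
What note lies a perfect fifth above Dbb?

A fifth above D lands on the letter A.
A perfect fifth spans 7 semitones, so Dbb moves to pitch class 7. On the letter A that is Abb.

Abb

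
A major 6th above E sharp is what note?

C##

A sixth above E lands on the letter C.
A major sixth spans 9 semitones, so E# moves to pitch class 2. On the letter C that is C##.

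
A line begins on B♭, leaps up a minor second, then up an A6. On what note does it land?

A

A minor second up from Bb is Cb (letter C, 1 semitone up).
An augmented sixth up from Cb is A (letter A, 10 semitones up).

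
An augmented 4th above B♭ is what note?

E

A fourth above B lands on the letter E.
An augmented fourth spans 6 semitones, so Bb moves to pitch class 4. On the letter E that is E.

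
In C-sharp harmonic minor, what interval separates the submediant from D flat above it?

The submediant of C# harmonic minor is A.
A up to Db: letters A→D make it a fourth; 4 semitones makes it diminished.

diminished fourth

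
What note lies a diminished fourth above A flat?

A up a perfect fourth is D, so the target letter is D.
From Ab, a diminished fourth is 4 semitones up: Dbb.

Dbb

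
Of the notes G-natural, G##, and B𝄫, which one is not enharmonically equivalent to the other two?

In 12-tone equal temperament, enharmonic equivalents share a pitch class. G is pitch class 7; G## is pitch class 9; Bbb is pitch class 9.
G## and Bbb share pitch class 9, while G is pitch class 7.

G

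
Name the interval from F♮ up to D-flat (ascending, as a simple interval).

minor sixth

Counting letters F–G–A–B–C–D gives a sixth.
F→Db = 8 semitones, 1 narrower than the major sixth (9), so minor.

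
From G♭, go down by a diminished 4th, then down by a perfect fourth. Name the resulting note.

A diminished fourth down from Gb is D (letter D, 4 semitones down).
A perfect fourth down from D is A (letter A, 5 semitones down).

A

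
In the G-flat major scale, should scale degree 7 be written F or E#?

F

Each scale degree takes a distinct letter name. Degree 7 of a scale on G must use the letter F.
F and E# are enharmonically the same pitch, but only F uses the letter F, so it is the correct spelling here.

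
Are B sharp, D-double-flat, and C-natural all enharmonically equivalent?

Yes

B# is pitch class 0; Dbb is pitch class 0; C is pitch class 0.
All spellings map to pitch class 0, so they are enharmonically equivalent.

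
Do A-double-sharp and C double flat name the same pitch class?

A## is pitch class 11; Cbb is pitch class 10.
The pitch classes differ (11 vs. 10), so they are not enharmonic equivalents.

No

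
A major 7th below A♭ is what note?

Bbb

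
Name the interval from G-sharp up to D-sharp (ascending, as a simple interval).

perfect fifth

The letter names run G→D, a span of 4 letter steps, so the interval is some kind of fifth.
G# to D# is 7 semitones. A perfect fifth is 7, so 7 makes it perfect.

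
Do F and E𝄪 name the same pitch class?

No

Two spellings are enharmonically equivalent only if they share a pitch class.
Here F → 5, E## → 6; 5 ≠ 6, so they are not.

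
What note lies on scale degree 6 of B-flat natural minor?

Gb

The Bb natural minor scale runs Bb C Db Eb F Gb Ab.
Degree 6 is Gb.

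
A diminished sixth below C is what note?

E#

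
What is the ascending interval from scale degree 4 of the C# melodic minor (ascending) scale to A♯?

major third

Scale degree 4 of C# melodic minor (ascending) is F#.
F# up to A#: letters F→A make it a third; 4 semitones makes it major.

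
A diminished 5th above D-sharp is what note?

A

D up a perfect fifth is A, so the target letter is A.
From D#, a diminished fifth is 6 semitones up: A.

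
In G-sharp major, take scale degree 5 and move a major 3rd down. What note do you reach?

B

Scale degree 5 of G# major is D#.
A major third (4 semitones) below D# lands on the letter B, giving B.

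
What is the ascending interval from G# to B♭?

The letter names run G→B, a span of 2 letter steps, so the interval is some kind of third.
G# to Bb is 2 semitones. A major third is 4, so 2 makes it diminished.

diminished third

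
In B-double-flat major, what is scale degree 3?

Db

The Bbb major scale runs Bbb Cb Db Ebb Fb Gb Ab.
Degree 3 is Db.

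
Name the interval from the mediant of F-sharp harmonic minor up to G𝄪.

The mediant of F# harmonic minor is A.
A up to G##: letters A→G make it a seventh; 12 semitones makes it augmented.

augmented seventh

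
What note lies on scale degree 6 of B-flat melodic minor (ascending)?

The Bb melodic minor (ascending) scale runs Bb C Db Eb F G A.
Degree 6 is G.

G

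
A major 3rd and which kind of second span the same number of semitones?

A major third spans 4 semitones.
A second spanning 4 semitones is doubly augmented (the major second is 2).

doubly augmented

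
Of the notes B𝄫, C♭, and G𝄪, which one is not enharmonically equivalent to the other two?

In 12-tone equal temperament, enharmonic equivalents share a pitch class. Bbb is pitch class 9; Cb is pitch class 11; G## is pitch class 9.
Bbb and G## share pitch class 9, while Cb is pitch class 11.

Cb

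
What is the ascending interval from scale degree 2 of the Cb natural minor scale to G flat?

perfect fourth

Scale degree 2 of Cb natural minor is Db.
Db up to Gb: letters D→G make it a fourth; 5 semitones makes it perfect.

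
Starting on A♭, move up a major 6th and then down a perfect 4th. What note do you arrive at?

A major sixth up from Ab is F (letter F, 9 semitones up).
A perfect fourth down from F is C (letter C, 5 semitones down).

C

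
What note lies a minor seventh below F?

G

A seventh below F lands on the letter G.
A minor seventh spans 10 semitones, so F moves to pitch class 7. On the letter G that is G.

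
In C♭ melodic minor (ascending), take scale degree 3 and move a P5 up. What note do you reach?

Bbb

Scale degree 3 of Cb melodic minor (ascending) is Ebb.
A perfect fifth (7 semitones) above Ebb lands on the letter B, giving Bbb.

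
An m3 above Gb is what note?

G up a major third is B, so the target letter is B.
From Gb, a minor third is 3 semitones up: Bbb.

Bbb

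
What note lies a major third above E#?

G##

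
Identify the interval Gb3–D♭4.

Counting letters G–A–B–C–D gives a fifth.
Gb→Db = 7 semitones, exactly the perfect fifth.

perfect fifth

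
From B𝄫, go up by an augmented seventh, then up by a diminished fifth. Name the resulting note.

Eb

An augmented seventh up from Bbb is A (letter A, 12 semitones up).
A diminished fifth up from A is Eb (letter E, 6 semitones up).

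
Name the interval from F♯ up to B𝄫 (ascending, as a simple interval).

The letter names run F→B, a span of 3 letter steps, so the interval is some kind of fourth.
F# to Bbb is 3 semitones. A perfect fourth is 5, so 3 makes it doubly diminished.

doubly diminished fourth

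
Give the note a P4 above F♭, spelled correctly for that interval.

Bbb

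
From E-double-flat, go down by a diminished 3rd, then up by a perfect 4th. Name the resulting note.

F

A diminished third down from Ebb is C (letter C, 2 semitones down).
A perfect fourth up from C is F (letter F, 5 semitones up).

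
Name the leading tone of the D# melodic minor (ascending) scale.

C##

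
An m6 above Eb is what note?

Cb

E up a major sixth is C#, so the target letter is C.
From Eb, a minor sixth is 8 semitones up: Cb.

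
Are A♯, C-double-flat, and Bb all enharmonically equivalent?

Yes

A# is pitch class 10; Cbb is pitch class 10; Bb is pitch class 10.
All spellings map to pitch class 10, so they are enharmonically equivalent.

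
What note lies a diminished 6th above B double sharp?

G#

B up a major sixth is G#, so the target letter is G.
From B##, a diminished sixth is 7 semitones up: G#.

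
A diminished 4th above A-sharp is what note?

D

A fourth above A lands on the letter D.
A diminished fourth spans 4 semitones, so A# moves to pitch class 2. On the letter D that is D.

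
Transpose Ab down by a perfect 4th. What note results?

A fourth below A lands on the letter E.
A perfect fourth spans 5 semitones, so Ab moves to pitch class 3. On the letter E that is Eb.

Eb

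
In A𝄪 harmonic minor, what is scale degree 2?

B##

Degree 2 takes the letter 1 step above A, which is B.
In harmonic minor, degree 2 sits 2 semitones above the tonic. A## + 2 semitones is pitch class 1, spelled on B as B##.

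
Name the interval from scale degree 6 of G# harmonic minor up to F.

minor second

Scale degree 6 of G# harmonic minor is E.
E up to F: letters E→F make it a second; 1 semitone makes it minor.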